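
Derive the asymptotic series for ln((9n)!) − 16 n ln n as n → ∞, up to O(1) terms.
ln((9n)!) − 16 n ln n = −7 n ln n + 9(ln 9 − 1) n + (1/2) ln(2π·9n) + O(1/n)

Stirling: ln((9n)!) = 9n ln(9n) − 9n + (1/2) ln(2π·9n) + O(1/n).
Expand 9n ln(9n) = 9n (ln n + ln 9) = 9n ln n + 9n ln 9.
Subtract 16n ln n: leading term is (9 − 16) n ln n = −7 n ln n. The next term is 9n ln 9 − 9n = 9(ln 9 − 1) n. Then the (1/2) ln(2π·9n) correction.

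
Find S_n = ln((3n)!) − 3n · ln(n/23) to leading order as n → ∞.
S_n ~ 3n · (ln 69 − 1) + O(ln n)

Stirling: ln((3n)!) = 3n ln(3n) − 3n + O(ln n).
  S_n = 3n ln(3n) − 3n − 3n ln(n/23) + O(ln n)
      = 3n ln(3n) − 3n ln n + 3n ln 23 − 3n + O(ln n)
      = 3n ln 3 + 3n ln 23 − 3n + O(ln n)
      = 3n (ln 69 − 1) + O(ln n).
Numerically ln(69) − 1 ≈ 3.2341.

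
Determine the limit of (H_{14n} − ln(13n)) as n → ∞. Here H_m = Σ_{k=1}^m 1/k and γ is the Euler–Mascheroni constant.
lim = ln(14/13) + γ

By Euler-Maclaurin, H_m = ln m + γ + O(1/m). So
  H_{14n} − ln(13n) = ln(14n) + γ − ln(13n) + O(1/n)
                       = ln(14/13) + γ + O(1/n).
Hence the limit is ln(14/13) + γ.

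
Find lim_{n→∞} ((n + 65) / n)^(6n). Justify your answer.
lim = e^390

Rewrite as (1 + 65/n)^(6n). By the standard limit (1 + x/n)^n → e^x, we have (1 + 65/n)^n → e^65, and raising to the 6th power gives e^390.
More precisely, ln[(1 + 65/n)^(6n)] = 6n · ln(1 + 65/n) = 6n · (65/n + O(1/n^2)) = 390 + O(1/n) → 390.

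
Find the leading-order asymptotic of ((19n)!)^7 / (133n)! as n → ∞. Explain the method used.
((19n)!)^7/(133n)! ~ ((2π·19n)^(6/2) / sqrt(7)) · 7^(−7·19n)  →  0

Write N = 19n. Stirling: N! ~ sqrt(2π N)(N/e)^N and (7N)! ~ sqrt(2π·7N)·(7N/e)^(7N).
  (N!)^7/(7N)! ~ (2π N)^(7/2) (N/e)^(7N) / [sqrt(2π·7N) (7N/e)^(7N)]
     = (2π N)^(7/2) / sqrt(2π·7N) · (N/(7N))^(7N)
     = (2π N)^((7−1)/2) / sqrt(7) · 7^(−7N).
Since 7^7 > 1, the factor 7^(−7N) decays exponentially, so the ratio → 0. Substituting N = 19n gives the stated form.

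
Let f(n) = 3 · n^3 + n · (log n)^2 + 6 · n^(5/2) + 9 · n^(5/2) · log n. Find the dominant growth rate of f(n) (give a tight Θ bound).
f(n) ∈ Θ(n^3)

Compare the terms by growth order. For large n, n^a · (log n)^b dominates n^a' · (log n)^b' iff a > a', or (a = a' and b > b'). Ranking the 4 terms shows the dominant one is 3 · n^3. Hence f(n) ∈ Θ(n^3).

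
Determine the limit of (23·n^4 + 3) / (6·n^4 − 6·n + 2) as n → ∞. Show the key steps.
lim = 23/6

For large n the leading n^4 terms dominate both numerator and denominator. Dividing top and bottom by n^4, every other term tends to 0, leaving 23/6.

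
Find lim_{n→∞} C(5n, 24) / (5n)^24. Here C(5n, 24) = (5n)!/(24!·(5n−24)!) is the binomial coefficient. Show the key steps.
lim = 1/24! = 1/620448401733239439360000

With N = 5n → ∞: C(N, 24) / N^24 = [N(N−1)…(N−23)] / (24! · N^24) = (1/24!) · 1 · (1 − 1/(5n)) · … · (1 − 23/(5n)). Each factor → 1 as N → ∞, so the limit is 1/24! = 1/620448401733239439360000.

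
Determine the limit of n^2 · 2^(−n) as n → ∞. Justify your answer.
lim = 0

Exponentials with base > 1 dominate every fixed polynomial: for any fixed c, n^c / 2^n → 0 as n → ∞ (e.g. by the ratio test, or by writing 2^n = e^(n ln 2) and noting e^(n ln 2) / n^c → ∞). Hence n^2 · 2^(−n) = n^2 / 2^n → 0.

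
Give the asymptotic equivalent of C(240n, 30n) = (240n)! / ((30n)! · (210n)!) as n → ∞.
C(240n, 30n) ~ (16777216/823543)^(30n) · sqrt(4/(7π·30n))

Write N = 30n. Apply Stirling to each factorial:
  (8N)! ~ sqrt(2π·8N) · (8N/e)^(8N),
  N! ~ sqrt(2π N) · (N/e)^N,
  (7N)! ~ sqrt(2π·7N) · (7N/e)^(7N).
The exponential factors combine to (8N)^(8N) / (N^N · (7N)^(7N)) = 8^(8N)/7^(7N) = (8^8/7^7)^N = (16777216/823543)^N.
The square-root prefactors combine to sqrt(2π·8N) / (sqrt(2π N)·sqrt(2π·7N)) = sqrt(8 / (2π·7·N)) = sqrt(4/(7π·30n)).
Substituting N = 30n: C(240n, 30n) ~ (16777216/823543)^(30n) · sqrt(4/(7π·30n)).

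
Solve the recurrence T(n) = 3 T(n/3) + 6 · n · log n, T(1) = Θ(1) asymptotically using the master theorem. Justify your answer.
T(n) = Θ(n · (log n)^2)

Here log_3 3 = 1 and f(n) = 6 · n · log n = Θ(n^(log_3 3) · (log n)^1). This is the extended Case 2 of the master theorem (f matches the critical exponent up to log factors), giving T(n) = Θ(n^(log_3 3) · (log n)^(1+1)) = Θ(n · (log n)^2).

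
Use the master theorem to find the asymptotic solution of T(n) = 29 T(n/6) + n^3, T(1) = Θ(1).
T(n) = Θ(n^3)

log_6 29 ≈ 1.879. f(n) = n^3 dominates n^(log_6 29) since 3 > 1.879, and the regularity condition a·f(n/b) = 29·(n/6)^3 = (29/216)·n^3 ≤ c·f(n) holds with c = 29/216 ≈ 0.134 < 1. So this is Case 3: T(n) = Θ(f(n)) = Θ(n^3).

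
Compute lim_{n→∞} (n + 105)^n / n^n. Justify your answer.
lim = e^105

Rewrite as (1 + 105/n)^(n). By the standard limit (1 + x/n)^n → e^x, we have (1 + 105/n)^n → e^105, and raising to the 1st power gives e^105.
More precisely, ln[(1 + 105/n)^(n)] = n · ln(1 + 105/n) = n · (105/n + O(1/n^2)) = 105 + O(1/n) → 105.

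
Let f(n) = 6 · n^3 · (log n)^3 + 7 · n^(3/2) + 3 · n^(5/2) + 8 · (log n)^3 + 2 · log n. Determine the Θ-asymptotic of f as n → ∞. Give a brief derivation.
f(n) ∈ Θ(n^3 · (log n)^3)

Compare the terms by growth order. For large n, n^a · (log n)^b dominates n^a' · (log n)^b' iff a > a', or (a = a' and b > b'). Ranking the 5 terms shows the dominant one is 6 · n^3 · (log n)^3. Hence f(n) ∈ Θ(n^3 · (log n)^3).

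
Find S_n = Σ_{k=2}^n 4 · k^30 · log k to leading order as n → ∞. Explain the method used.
S_n ~ 4 · n^31 log n / 31 − 4 · n^31 / 961

By integral comparison, S_n = ∫_1^n 4 · x^30 · log x dx + O(n^30 · log n). For the integral, ∫ x^30 log x dx = n^31 log n / 31 − n^31/961 (integration by parts). Hence S_n ~ 4 · n^31 log n / 31 − 4 · n^31 / 961.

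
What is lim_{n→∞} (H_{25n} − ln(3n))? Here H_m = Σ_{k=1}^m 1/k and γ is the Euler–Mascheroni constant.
lim = ln(25/3) + γ

By Euler-Maclaurin, H_m = ln m + γ + O(1/m). So
  H_{25n} − ln(3n) = ln(25n) + γ − ln(3n) + O(1/n)
                       = ln(25/3) + γ + O(1/n).
Hence the limit is ln(25/3) + γ.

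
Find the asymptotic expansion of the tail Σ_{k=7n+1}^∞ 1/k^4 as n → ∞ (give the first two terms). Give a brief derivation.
Σ_{k>7n} 1/k^4 = 1/(3 · (7n)^3) − 1/(2 · (7n)^4) + O(1/(7n)^5)

Compare to the integral: ∫_{7n}^∞ x^(−4) dx = [−x^(−3)/3]_{7n}^∞ = 1/((4−1)·(7n)^3). The Euler-Maclaurin correction adds −f(7n)/2 = −1/(2·(7n)^4). Euler-Maclaurin then gives
  Σ_{k>7n} 1/k^4 = ∫_{7n}^∞ dx/x^4 − 1/(2·(7n)^4) + O(1/(7n)^5).
(Equivalently this is ζ(4) − Σ_{k≤7n} 1/k^4.)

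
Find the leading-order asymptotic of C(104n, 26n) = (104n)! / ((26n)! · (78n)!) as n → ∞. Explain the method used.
C(104n, 26n) ~ (256/27)^(26n) · sqrt(2/(3π·26n))

Write N = 26n. Apply Stirling to each factorial:
  (4N)! ~ sqrt(2π·4N) · (4N/e)^(4N),
  N! ~ sqrt(2π N) · (N/e)^N,
  (3N)! ~ sqrt(2π·3N) · (3N/e)^(3N).
The exponential factors combine to (4N)^(4N) / (N^N · (3N)^(3N)) = 4^(4N)/3^(3N) = (4^4/3^3)^N = (256/27)^N.
The square-root prefactors combine to sqrt(2π·4N) / (sqrt(2π N)·sqrt(2π·3N)) = sqrt(4 / (2π·3·N)) = sqrt(2/(3π·26n)).
Substituting N = 26n: C(104n, 26n) ~ (256/27)^(26n) · sqrt(2/(3π·26n)).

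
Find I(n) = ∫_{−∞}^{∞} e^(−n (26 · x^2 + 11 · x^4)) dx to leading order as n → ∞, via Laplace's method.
I(n) ~ sqrt(π/(26n))

φ(x) = 26 · x^2 + 11 · x^4 has its unique global minimum at x* = 0 (since φ'(x) = 52x + 44x^3 = 0 only at x = 0 for real x with both coefficients positive, and φ → ∞ as |x| → ∞). At x* = 0, φ(0) = 0 and φ''(0) = 52. Laplace's method then gives
  I(n) ~ sqrt(2π / (n · φ''(0))) · e^(−n φ(0)) = sqrt(2π / (52n)) = sqrt(π/(26n)).
The 11 · x^4 term contributes only at subleading order (an O(1/n) relative correction).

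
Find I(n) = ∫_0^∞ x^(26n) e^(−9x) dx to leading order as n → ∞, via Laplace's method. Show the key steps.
I(n) ~ (sqrt(2π·26n) / 9) · (26n/(9e))^(26n)

Write the integrand as exp(26n ln x − 9x) and set f(x) = 26n ln x − 9x. Then f'(x) = 26n/x − 9 = 0 at x* = 26n/9, and f''(x*) = −26n/x*^2 = −9^2/(26n). Laplace's method (interior maximum) gives
  I(n) ~ e^(f(x*)) · sqrt(2π / |f''(x*)|)
        = exp(26n ln(26n/9) − 26n) · sqrt(2π · 26n / 9^2)
        = (26n/9)^(26n) e^(−26n) · sqrt(2π·26n) / 9
        = (sqrt(2π·26n) / 9) · (26n/(9e))^(26n).
This matches Γ(26n+1)/9^(26n+1) with Stirling applied to Γ.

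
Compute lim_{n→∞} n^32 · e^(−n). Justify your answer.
lim = 0

Exponentials with base > 1 dominate every fixed polynomial: for any fixed c, n^c / e^n → 0 as n → ∞ (e.g. by the ratio test, or since e^n grows faster than any power of n). Hence n^32 · e^(−n) = n^32 / e^n → 0.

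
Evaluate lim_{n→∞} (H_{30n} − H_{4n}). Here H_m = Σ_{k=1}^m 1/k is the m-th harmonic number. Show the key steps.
lim = ln(30/4) = ln(15/2)

Euler-Maclaurin gives H_m = ln m + γ + 1/(2m) + O(1/m^2). The γ and O(1/m) terms cancel in the difference:
  H_{30n} − H_{4n} = ln(30n) − ln(4n) + O(1/n) = ln(30/4) + O(1/n).
Hence the limit is ln(30/4) = ln(15/2).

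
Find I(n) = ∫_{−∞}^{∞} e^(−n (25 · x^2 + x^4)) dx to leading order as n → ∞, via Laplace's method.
I(n) ~ sqrt(π/(25n))

φ(x) = 25 · x^2 + x^4 has its unique global minimum at x* = 0 (since φ'(x) = 50x + 4x^3 = 0 only at x = 0 for real x with both coefficients positive, and φ → ∞ as |x| → ∞). At x* = 0, φ(0) = 0 and φ''(0) = 50. Laplace's method then gives
  I(n) ~ sqrt(2π / (n · φ''(0))) · e^(−n φ(0)) = sqrt(2π / (50n)) = sqrt(π/(25n)).
The x^4 term contributes only at subleading order (an O(1/n) relative correction).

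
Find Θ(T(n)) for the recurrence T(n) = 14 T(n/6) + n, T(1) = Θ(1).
T(n) = Θ(n^(log_6 14))

Master theorem: compare f(n) = n to n^(log_6 14) where log_6 14 ≈ 1.473. Since 1 < log_6 14, we have f(n) = O(n^(log_6 14 − ε)) for some ε > 0 — Case 1. Hence T(n) = Θ(n^(log_6 14)).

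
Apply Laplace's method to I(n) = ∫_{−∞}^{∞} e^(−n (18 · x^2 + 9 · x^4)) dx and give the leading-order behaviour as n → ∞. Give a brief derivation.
I(n) ~ sqrt(π/(18n))

φ(x) = 18 · x^2 + 9 · x^4 has its unique global minimum at x* = 0 (since φ'(x) = 36x + 36x^3 = 0 only at x = 0 for real x with both coefficients positive, and φ → ∞ as |x| → ∞). At x* = 0, φ(0) = 0 and φ''(0) = 36. Laplace's method then gives
  I(n) ~ sqrt(2π / (n · φ''(0))) · e^(−n φ(0)) = sqrt(2π / (36n)) = sqrt(π/(18n)).
The 9 · x^4 term contributes only at subleading order (an O(1/n) relative correction).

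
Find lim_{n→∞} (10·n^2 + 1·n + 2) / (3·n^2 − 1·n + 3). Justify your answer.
lim = 10/3

For large n the leading n^2 terms dominate both numerator and denominator. Dividing top and bottom by n^2, every other term tends to 0, leaving 10/3.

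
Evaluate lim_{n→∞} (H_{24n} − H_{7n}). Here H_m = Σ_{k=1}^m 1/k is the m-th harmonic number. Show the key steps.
lim = ln(24/7)

Euler-Maclaurin gives H_m = ln m + γ + 1/(2m) + O(1/m^2). The γ and O(1/m) terms cancel in the difference:
  H_{24n} − H_{7n} = ln(24n) − ln(7n) + O(1/n) = ln(24/7) + O(1/n).
Hence the limit is ln(24/7).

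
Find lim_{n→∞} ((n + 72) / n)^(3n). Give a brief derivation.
lim = e^216

Rewrite as (1 + 72/n)^(3n). By the standard limit (1 + x/n)^n → e^x, we have (1 + 72/n)^n → e^72, and raising to the 3rd power gives e^216.
More precisely, ln[(1 + 72/n)^(3n)] = 3n · ln(1 + 72/n) = 3n · (72/n + O(1/n^2)) = 216 + O(1/n) → 216.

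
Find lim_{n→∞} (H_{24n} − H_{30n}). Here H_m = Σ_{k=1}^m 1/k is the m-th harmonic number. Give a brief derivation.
lim = ln(24/30) = ln(4/5)

Euler-Maclaurin gives H_m = ln m + γ + 1/(2m) + O(1/m^2). The γ and O(1/m) terms cancel in the difference:
  H_{24n} − H_{30n} = ln(24n) − ln(30n) + O(1/n) = ln(24/30) + O(1/n).
Hence the limit is ln(24/30) = ln(4/5).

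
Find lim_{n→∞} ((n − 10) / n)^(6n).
lim = e^(−60)

Rewrite as (1 − 10/n)^(6n). By the standard limit (1 + x/n)^n → e^x, we have (1 − 10/n)^n → e^(−10), and raising to the 6th power gives e^(−60).
More precisely, ln[(1 − 10/n)^(6n)] = 6n · ln(1 − 10/n) = 6n · (-10/n + O(1/n^2)) = -60 + O(1/n) → -60.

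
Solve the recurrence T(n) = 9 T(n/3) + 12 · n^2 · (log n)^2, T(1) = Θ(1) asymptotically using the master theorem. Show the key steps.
T(n) = Θ(n^2 · (log n)^3)

Here log_3 9 = 2 and f(n) = 12 · n^2 · (log n)^2 = Θ(n^(log_3 9) · (log n)^2). This is the extended Case 2 of the master theorem (f matches the critical exponent up to log factors), giving T(n) = Θ(n^(log_3 9) · (log n)^(2+1)) = Θ(n^2 · (log n)^3).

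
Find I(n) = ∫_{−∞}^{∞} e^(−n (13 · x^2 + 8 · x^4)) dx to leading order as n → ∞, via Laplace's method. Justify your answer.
I(n) ~ sqrt(π/(13n))

φ(x) = 13 · x^2 + 8 · x^4 has its unique global minimum at x* = 0 (since φ'(x) = 26x + 32x^3 = 0 only at x = 0 for real x with both coefficients positive, and φ → ∞ as |x| → ∞). At x* = 0, φ(0) = 0 and φ''(0) = 26. Laplace's method then gives
  I(n) ~ sqrt(2π / (n · φ''(0))) · e^(−n φ(0)) = sqrt(2π / (26n)) = sqrt(π/(13n)).
The 8 · x^4 term contributes only at subleading order (an O(1/n) relative correction).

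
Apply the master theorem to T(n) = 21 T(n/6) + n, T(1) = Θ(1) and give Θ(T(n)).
T(n) = Θ(n^(log_6 21))

Master theorem: compare f(n) = n to n^(log_6 21) where log_6 21 ≈ 1.699. Since 1 < log_6 21, we have f(n) = O(n^(log_6 21 − ε)) for some ε > 0 — Case 1. Hence T(n) = Θ(n^(log_6 21)).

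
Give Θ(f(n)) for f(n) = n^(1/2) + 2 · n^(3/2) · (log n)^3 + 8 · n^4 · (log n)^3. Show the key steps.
f(n) ∈ Θ(n^4 · (log n)^3)

Compare the terms by growth order. For large n, n^a · (log n)^b dominates n^a' · (log n)^b' iff a > a', or (a = a' and b > b'). Ranking the 3 terms shows the dominant one is 8 · n^4 · (log n)^3. Hence f(n) ∈ Θ(n^4 · (log n)^3).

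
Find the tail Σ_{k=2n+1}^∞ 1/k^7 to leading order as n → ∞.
Σ_{k>2n} 1/k^7 ~ 1/(6 · (2n)^6)

Compare to the integral: ∫_{2n}^∞ x^(−7) dx = [−x^(−6)/6]_{2n}^∞ = 1/((7−1)·(2n)^6). Euler-Maclaurin then gives
  Σ_{k>2n} 1/k^7 = ∫_{2n}^∞ dx/x^7 − 1/(2·(2n)^7) + O(1/(2n)^8).
(Equivalently this is ζ(7) − Σ_{k≤2n} 1/k^7.)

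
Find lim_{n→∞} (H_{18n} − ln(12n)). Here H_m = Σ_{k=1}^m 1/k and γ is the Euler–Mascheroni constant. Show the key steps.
lim = ln(3/2) + γ

By Euler-Maclaurin, H_m = ln m + γ + O(1/m). So
  H_{18n} − ln(12n) = ln(18n) + γ − ln(12n) + O(1/n)
                       = ln(18/12) + γ + O(1/n).
Hence the limit is ln(18/12) + γ (= ln(3/2)).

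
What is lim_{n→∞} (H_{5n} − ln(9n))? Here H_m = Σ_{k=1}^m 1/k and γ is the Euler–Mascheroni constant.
lim = ln(5/9) + γ

By Euler-Maclaurin, H_m = ln m + γ + O(1/m). So
  H_{5n} − ln(9n) = ln(5n) + γ − ln(9n) + O(1/n)
                       = ln(5/9) + γ + O(1/n).
Hence the limit is ln(5/9) + γ.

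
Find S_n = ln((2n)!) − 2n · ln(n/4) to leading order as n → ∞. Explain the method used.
S_n ~ 2n · (ln 8 − 1) + O(ln n)

Stirling: ln((2n)!) = 2n ln(2n) − 2n + O(ln n).
  S_n = 2n ln(2n) − 2n − 2n ln(n/4) + O(ln n)
      = 2n ln(2n) − 2n ln n + 2n ln 4 − 2n + O(ln n)
      = 2n ln 2 + 2n ln 4 − 2n + O(ln n)
      = 2n (ln 8 − 1) + O(ln n).
Numerically ln(8) − 1 ≈ 1.0794.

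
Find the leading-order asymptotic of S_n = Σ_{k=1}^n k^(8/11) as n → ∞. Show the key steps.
S_n ~ (11/19) · n^(19/11)

Integral comparison: Σ_{k=1}^n k^(8/11) = ∫_0^n x^(8/11) dx + O(n^(8/11)). The integral is n^(1 + 8/11) / (1 + 8/11) = n^((8+11)/11) / ((8+11)/11) = (11/19) · n^(19/11).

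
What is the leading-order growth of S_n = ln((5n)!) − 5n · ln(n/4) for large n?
S_n ~ 5n · (ln 20 − 1) + O(ln n)

Stirling: ln((5n)!) = 5n ln(5n) − 5n + O(ln n).
  S_n = 5n ln(5n) − 5n − 5n ln(n/4) + O(ln n)
      = 5n ln(5n) − 5n ln n + 5n ln 4 − 5n + O(ln n)
      = 5n ln 5 + 5n ln 4 − 5n + O(ln n)
      = 5n (ln 20 − 1) + O(ln n).
Numerically ln(20) − 1 ≈ 1.9957.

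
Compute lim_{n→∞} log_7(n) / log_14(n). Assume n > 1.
lim = ln(14) / ln(7) = log_7(14)

Change of base: log_7(n) = ln n / ln 7 and log_14(n) = ln n / ln 14. The ratio is (ln n / ln 7) · (ln 14 / ln n) = ln 14 / ln 7, a constant independent of n. So the limit is ln 14 / ln 7 = log_7(14).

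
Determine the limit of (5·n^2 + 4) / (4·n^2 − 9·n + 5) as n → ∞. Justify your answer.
lim = 5/4

For large n the leading n^2 terms dominate both numerator and denominator. Dividing top and bottom by n^2, every other term tends to 0, leaving 5/4.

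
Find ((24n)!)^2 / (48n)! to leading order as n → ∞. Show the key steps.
((24n)!)^2/(48n)! ~ ((2π·24n)^(1/2) / sqrt(2)) · 2^(−2·24n)  →  0

Write N = 24n. Stirling: N! ~ sqrt(2π N)(N/e)^N and (2N)! ~ sqrt(2π·2N)·(2N/e)^(2N).
  (N!)^2/(2N)! ~ (2π N)^(2/2) (N/e)^(2N) / [sqrt(2π·2N) (2N/e)^(2N)]
     = (2π N)^(2/2) / sqrt(2π·2N) · (N/(2N))^(2N)
     = (2π N)^((2−1)/2) / sqrt(2) · 2^(−2N).
Since 2^2 > 1, the factor 2^(−2N) decays exponentially, so the ratio → 0. Substituting N = 24n gives the stated form.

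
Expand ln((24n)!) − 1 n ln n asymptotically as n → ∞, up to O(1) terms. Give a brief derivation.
ln((24n)!) − 1 n ln n = 23 n ln n + 24(ln 24 − 1) n + (1/2) ln(2π·24n) + O(1/n)

Stirling: ln((24n)!) = 24n ln(24n) − 24n + (1/2) ln(2π·24n) + O(1/n).
Expand 24n ln(24n) = 24n (ln n + ln 24) = 24n ln n + 24n ln 24.
Subtract 1n ln n: leading term is (24 − 1) n ln n = 23 n ln n. The next term is 24n ln 24 − 24n = 24(ln 24 − 1) n. Then the (1/2) ln(2π·24n) correction.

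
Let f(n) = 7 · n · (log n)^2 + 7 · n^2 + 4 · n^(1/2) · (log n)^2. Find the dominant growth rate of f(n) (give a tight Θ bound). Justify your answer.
f(n) ∈ Θ(n^2)

Compare the terms by growth order. For large n, n^a · (log n)^b dominates n^a' · (log n)^b' iff a > a', or (a = a' and b > b'). Ranking the 3 terms shows the dominant one is 7 · n^2. Hence f(n) ∈ Θ(n^2).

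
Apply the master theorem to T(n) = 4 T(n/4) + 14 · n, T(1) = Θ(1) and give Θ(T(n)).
T(n) = Θ(n log n)

log_4 4 = 1, and f(n) = 14 · n = Θ(n^(log_4 4)). This is Case 2 of the master theorem: T(n) = Θ(f(n) · log n) = Θ(n log n).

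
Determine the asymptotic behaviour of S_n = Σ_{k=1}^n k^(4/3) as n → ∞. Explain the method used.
S_n ~ (3/7) · n^(7/3)

Integral comparison: Σ_{k=1}^n k^(4/3) = ∫_0^n x^(4/3) dx + O(n^(4/3)). The integral is n^(1 + 4/3) / (1 + 4/3) = n^((4+3)/3) / ((4+3)/3) = (3/7) · n^(7/3).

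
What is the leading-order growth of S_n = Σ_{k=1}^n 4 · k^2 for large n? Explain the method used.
S_n ~ 4 · n^3 / 3

By integral comparison (Euler-Maclaurin), Σ_{k=1}^n 4 · k^2 = 4 · ∫_0^n x^2 dx + O(n^2) = 4 · n^3/3 + O(n^2). (Equivalently, Faulhaber's formula gives the same leading term.)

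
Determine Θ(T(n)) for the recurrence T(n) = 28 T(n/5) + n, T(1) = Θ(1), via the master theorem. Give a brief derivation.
T(n) = Θ(n^(log_5 28))

Master theorem: compare f(n) = n to n^(log_5 28) where log_5 28 ≈ 2.070. Since 1 < log_5 28, we have f(n) = O(n^(log_5 28 − ε)) for some ε > 0 — Case 1. Hence T(n) = Θ(n^(log_5 28)).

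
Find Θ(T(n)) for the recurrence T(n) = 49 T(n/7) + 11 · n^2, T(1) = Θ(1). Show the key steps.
T(n) = Θ(n^2 log n)

log_7 49 = 2, and f(n) = 11 · n^2 = Θ(n^(log_7 49)). This is Case 2 of the master theorem: T(n) = Θ(f(n) · log n) = Θ(n^2 log n).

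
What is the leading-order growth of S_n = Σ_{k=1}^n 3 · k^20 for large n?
S_n ~ n^21 / 7

By integral comparison (Euler-Maclaurin), Σ_{k=1}^n 3 · k^20 = 3 · ∫_0^n x^20 dx + O(n^20) = 3 · n^21/21 = n^21 / 7 + O(n^20). (Equivalently, Faulhaber's formula gives the same leading term.)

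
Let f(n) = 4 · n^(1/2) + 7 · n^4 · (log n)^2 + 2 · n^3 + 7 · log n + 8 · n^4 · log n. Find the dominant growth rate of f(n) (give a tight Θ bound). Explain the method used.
f(n) ∈ Θ(n^4 · (log n)^2)

Compare the terms by growth order. For large n, n^a · (log n)^b dominates n^a' · (log n)^b' iff a > a', or (a = a' and b > b'). Ranking the 5 terms shows the dominant one is 7 · n^4 · (log n)^2. Hence f(n) ∈ Θ(n^4 · (log n)^2).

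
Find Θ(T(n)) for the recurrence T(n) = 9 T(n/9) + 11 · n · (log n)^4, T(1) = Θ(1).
T(n) = Θ(n · (log n)^5)

Here log_9 9 = 1 and f(n) = 11 · n · (log n)^4 = Θ(n^(log_9 9) · (log n)^4). This is the extended Case 2 of the master theorem (f matches the critical exponent up to log factors), giving T(n) = Θ(n^(log_9 9) · (log n)^(4+1)) = Θ(n · (log n)^5).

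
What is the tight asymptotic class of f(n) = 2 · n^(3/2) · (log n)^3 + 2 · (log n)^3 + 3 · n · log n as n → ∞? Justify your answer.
f(n) ∈ Θ(n^(3/2) · (log n)^3)

Compare the terms by growth order. For large n, n^a · (log n)^b dominates n^a' · (log n)^b' iff a > a', or (a = a' and b > b'). Ranking the 3 terms shows the dominant one is 2 · n^(3/2) · (log n)^3. Hence f(n) ∈ Θ(n^(3/2) · (log n)^3).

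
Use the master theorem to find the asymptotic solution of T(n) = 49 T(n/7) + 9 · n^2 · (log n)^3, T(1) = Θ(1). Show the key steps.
T(n) = Θ(n^2 · (log n)^4)

Here log_7 49 = 2 and f(n) = 9 · n^2 · (log n)^3 = Θ(n^(log_7 49) · (log n)^3). This is the extended Case 2 of the master theorem (f matches the critical exponent up to log factors), giving T(n) = Θ(n^(log_7 49) · (log n)^(3+1)) = Θ(n^2 · (log n)^4).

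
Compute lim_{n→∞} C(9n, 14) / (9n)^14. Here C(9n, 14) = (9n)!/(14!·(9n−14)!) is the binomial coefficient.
lim = 1/14! = 1/87178291200

With N = 9n → ∞: C(N, 14) / N^14 = [N(N−1)…(N−13)] / (14! · N^14) = (1/14!) · 1 · (1 − 1/(9n)) · … · (1 − 13/(9n)). Each factor → 1 as N → ∞, so the limit is 1/14! = 1/87178291200.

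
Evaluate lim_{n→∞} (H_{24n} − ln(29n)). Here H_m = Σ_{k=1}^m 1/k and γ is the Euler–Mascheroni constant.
lim = ln(24/29) + γ

By Euler-Maclaurin, H_m = ln m + γ + O(1/m). So
  H_{24n} − ln(29n) = ln(24n) + γ − ln(29n) + O(1/n)
                       = ln(24/29) + γ + O(1/n).
Hence the limit is ln(24/29) + γ.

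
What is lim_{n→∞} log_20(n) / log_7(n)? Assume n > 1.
lim = ln(7) / ln(20) = log_20(7)

Change of base: log_20(n) = ln n / ln 20 and log_7(n) = ln n / ln 7. The ratio is (ln n / ln 20) · (ln 7 / ln n) = ln 7 / ln 20, a constant independent of n. So the limit is ln 7 / ln 20 = log_20(7).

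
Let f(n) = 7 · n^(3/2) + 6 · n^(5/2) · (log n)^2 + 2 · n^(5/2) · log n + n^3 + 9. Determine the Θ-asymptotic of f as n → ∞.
f(n) ∈ Θ(n^3)

Compare the terms by growth order. For large n, n^a · (log n)^b dominates n^a' · (log n)^b' iff a > a', or (a = a' and b > b'). Ranking the 5 terms shows the dominant one is n^3. Hence f(n) ∈ Θ(n^3).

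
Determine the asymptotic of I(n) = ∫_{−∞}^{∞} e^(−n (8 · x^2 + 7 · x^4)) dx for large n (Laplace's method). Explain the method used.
I(n) ~ sqrt(π/(8n))

φ(x) = 8 · x^2 + 7 · x^4 has its unique global minimum at x* = 0 (since φ'(x) = 16x + 28x^3 = 0 only at x = 0 for real x with both coefficients positive, and φ → ∞ as |x| → ∞). At x* = 0, φ(0) = 0 and φ''(0) = 16. Laplace's method then gives
  I(n) ~ sqrt(2π / (n · φ''(0))) · e^(−n φ(0)) = sqrt(2π / (16n)) = sqrt(π/(8n)).
The 7 · x^4 term contributes only at subleading order (an O(1/n) relative correction).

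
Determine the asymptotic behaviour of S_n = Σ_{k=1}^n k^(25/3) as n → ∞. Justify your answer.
S_n ~ (3/28) · n^(28/3)

Integral comparison: Σ_{k=1}^n k^(25/3) = ∫_0^n x^(25/3) dx + O(n^(25/3)). The integral is n^(1 + 25/3) / (1 + 25/3) = n^((25+3)/3) / ((25+3)/3) = (3/28) · n^(28/3).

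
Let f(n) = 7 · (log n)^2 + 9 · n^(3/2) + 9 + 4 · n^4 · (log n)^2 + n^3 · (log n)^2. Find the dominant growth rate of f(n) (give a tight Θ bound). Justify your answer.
f(n) ∈ Θ(n^4 · (log n)^2)

Compare the terms by growth order. For large n, n^a · (log n)^b dominates n^a' · (log n)^b' iff a > a', or (a = a' and b > b'). Ranking the 5 terms shows the dominant one is 4 · n^4 · (log n)^2. Hence f(n) ∈ Θ(n^4 · (log n)^2).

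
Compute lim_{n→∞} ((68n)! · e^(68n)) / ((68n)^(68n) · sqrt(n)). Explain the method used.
lim = sqrt(2π·68)

Stirling: (68n)! ~ sqrt(2π·68n) · (68n/e)^(68n). Hence
  (68n)! · e^(68n) / (68n)^(68n) ~ sqrt(2π·68n).
Dividing by sqrt(n): sqrt(2π·68n) / sqrt(n) = sqrt(2π·68) · n^((1−1)/2), so the limit is sqrt(2π·68).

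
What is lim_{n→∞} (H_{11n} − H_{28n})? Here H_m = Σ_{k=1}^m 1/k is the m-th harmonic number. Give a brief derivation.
lim = ln(11/28)

Euler-Maclaurin gives H_m = ln m + γ + 1/(2m) + O(1/m^2). The γ and O(1/m) terms cancel in the difference:
  H_{11n} − H_{28n} = ln(11n) − ln(28n) + O(1/n) = ln(11/28) + O(1/n).
Hence the limit is ln(11/28).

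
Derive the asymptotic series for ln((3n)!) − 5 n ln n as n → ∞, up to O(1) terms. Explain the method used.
ln((3n)!) − 5 n ln n = −2 n ln n + 3(ln 3 − 1) n + (1/2) ln(2π·3n) + O(1/n)

Stirling: ln((3n)!) = 3n ln(3n) − 3n + (1/2) ln(2π·3n) + O(1/n).
Expand 3n ln(3n) = 3n (ln n + ln 3) = 3n ln n + 3n ln 3.
Subtract 5n ln n: leading term is (3 − 5) n ln n = −2 n ln n. The next term is 3n ln 3 − 3n = 3(ln 3 − 1) n. Then the (1/2) ln(2π·3n) correction.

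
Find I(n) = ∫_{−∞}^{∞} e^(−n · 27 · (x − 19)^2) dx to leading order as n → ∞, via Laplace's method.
I(n) = sqrt(π/(27n))

Here φ(x) = 27 · (x − 19)^2 has its unique minimum at x* = 19 with φ(x*) = 0 and φ''(x*) = 54. Laplace's method gives
  I(n) ~ e^(−n φ(x*)) · sqrt(2π / (n · φ''(x*))) = sqrt(2π / (54n)) = sqrt(π/(27n)).
This is exact: substituting u = (x − 19)·sqrt(27n) gives I(n) = (1/sqrt(27n)) ∫_{−∞}^{∞} e^(−u^2) du = sqrt(π/(27n)).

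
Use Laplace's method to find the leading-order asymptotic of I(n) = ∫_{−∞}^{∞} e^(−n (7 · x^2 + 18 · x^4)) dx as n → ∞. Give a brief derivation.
I(n) ~ sqrt(π/(7n))

φ(x) = 7 · x^2 + 18 · x^4 has its unique global minimum at x* = 0 (since φ'(x) = 14x + 72x^3 = 0 only at x = 0 for real x with both coefficients positive, and φ → ∞ as |x| → ∞). At x* = 0, φ(0) = 0 and φ''(0) = 14. Laplace's method then gives
  I(n) ~ sqrt(2π / (n · φ''(0))) · e^(−n φ(0)) = sqrt(2π / (14n)) = sqrt(π/(7n)).
The 18 · x^4 term contributes only at subleading order (an O(1/n) relative correction).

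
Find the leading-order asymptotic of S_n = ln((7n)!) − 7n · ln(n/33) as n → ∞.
S_n ~ 7n · (ln 231 − 1) + O(ln n)

Stirling: ln((7n)!) = 7n ln(7n) − 7n + O(ln n).
  S_n = 7n ln(7n) − 7n − 7n ln(n/33) + O(ln n)
      = 7n ln(7n) − 7n ln n + 7n ln 33 − 7n + O(ln n)
      = 7n ln 7 + 7n ln 33 − 7n + O(ln n)
      = 7n (ln 231 − 1) + O(ln n).
Numerically ln(231) − 1 ≈ 4.4424.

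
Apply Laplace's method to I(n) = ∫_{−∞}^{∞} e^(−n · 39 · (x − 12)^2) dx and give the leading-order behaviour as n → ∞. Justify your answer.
I(n) = sqrt(π/(39n))

Here φ(x) = 39 · (x − 12)^2 has its unique minimum at x* = 12 with φ(x*) = 0 and φ''(x*) = 78. Laplace's method gives
  I(n) ~ e^(−n φ(x*)) · sqrt(2π / (n · φ''(x*))) = sqrt(2π / (78n)) = sqrt(π/(39n)).
This is exact: substituting u = (x − 12)·sqrt(39n) gives I(n) = (1/sqrt(39n)) ∫_{−∞}^{∞} e^(−u^2) du = sqrt(π/(39n)).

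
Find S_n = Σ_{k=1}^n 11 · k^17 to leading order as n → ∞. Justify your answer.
S_n ~ 11 · n^18 / 18

By integral comparison (Euler-Maclaurin), Σ_{k=1}^n 11 · k^17 = 11 · ∫_0^n x^17 dx + O(n^17) = 11 · n^18/18 + O(n^17). (Equivalently, Faulhaber's formula gives the same leading term.)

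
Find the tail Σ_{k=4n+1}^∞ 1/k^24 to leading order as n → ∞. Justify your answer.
Σ_{k>4n} 1/k^24 ~ 1/(23 · (4n)^23)

Compare to the integral: ∫_{4n}^∞ x^(−24) dx = [−x^(−23)/23]_{4n}^∞ = 1/((24−1)·(4n)^23). Euler-Maclaurin then gives
  Σ_{k>4n} 1/k^24 = ∫_{4n}^∞ dx/x^24 − 1/(2·(4n)^24) + O(1/(4n)^25).
(Equivalently this is ζ(24) − Σ_{k≤4n} 1/k^24.)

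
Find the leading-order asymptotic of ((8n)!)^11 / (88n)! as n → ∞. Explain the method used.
((8n)!)^11/(88n)! ~ ((2π·8n)^(10/2) / sqrt(11)) · 11^(−11·8n)  →  0

Write N = 8n. Stirling: N! ~ sqrt(2π N)(N/e)^N and (11N)! ~ sqrt(2π·11N)·(11N/e)^(11N).
  (N!)^11/(11N)! ~ (2π N)^(11/2) (N/e)^(11N) / [sqrt(2π·11N) (11N/e)^(11N)]
     = (2π N)^(11/2) / sqrt(2π·11N) · (N/(11N))^(11N)
     = (2π N)^((11−1)/2) / sqrt(11) · 11^(−11N).
Since 11^11 > 1, the factor 11^(−11N) decays exponentially, so the ratio → 0. Substituting N = 8n gives the stated form.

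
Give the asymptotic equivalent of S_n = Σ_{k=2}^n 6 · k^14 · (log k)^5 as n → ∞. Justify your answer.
S_n ~ 2 · n^15 · (log n)^5 / 5

By integral comparison, S_n = ∫_1^n 6 · x^14 · (log x)^5 dx + O(n^14 · (log n)^5). For the integral, the leading term of ∫_1^n x^14 (log x)^5 dx is n^15/15 · (log n)^5 (by repeated integration by parts; each step lowers the log-exponent and produces a relatively O(1/log n) correction). Hence S_n ~ 2 · n^15 · (log n)^5 / 5.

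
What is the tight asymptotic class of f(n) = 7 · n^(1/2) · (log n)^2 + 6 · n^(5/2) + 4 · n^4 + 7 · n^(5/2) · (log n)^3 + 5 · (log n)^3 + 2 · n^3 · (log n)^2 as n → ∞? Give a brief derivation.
f(n) ∈ Θ(n^4)

Compare the terms by growth order. For large n, n^a · (log n)^b dominates n^a' · (log n)^b' iff a > a', or (a = a' and b > b'). Ranking the 6 terms shows the dominant one is 4 · n^4. Hence f(n) ∈ Θ(n^4).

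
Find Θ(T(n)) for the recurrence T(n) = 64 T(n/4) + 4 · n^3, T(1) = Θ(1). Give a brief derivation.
T(n) = Θ(n^3 log n)

log_4 64 = 3, and f(n) = 4 · n^3 = Θ(n^(log_4 64)). This is Case 2 of the master theorem: T(n) = Θ(f(n) · log n) = Θ(n^3 log n).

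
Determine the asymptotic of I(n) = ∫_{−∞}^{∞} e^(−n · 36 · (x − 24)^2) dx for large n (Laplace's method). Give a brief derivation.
I(n) = sqrt(π/(36n))

Here φ(x) = 36 · (x − 24)^2 has its unique minimum at x* = 24 with φ(x*) = 0 and φ''(x*) = 72. Laplace's method gives
  I(n) ~ e^(−n φ(x*)) · sqrt(2π / (n · φ''(x*))) = sqrt(2π / (72n)) = sqrt(π/(36n)).
This is exact: substituting u = (x − 24)·sqrt(36n) gives I(n) = (1/sqrt(36n)) ∫_{−∞}^{∞} e^(−u^2) du = sqrt(π/(36n)).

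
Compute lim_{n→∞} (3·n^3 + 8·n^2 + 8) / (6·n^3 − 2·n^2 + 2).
lim = 3/6 = 1/2

For large n the leading n^3 terms dominate both numerator and denominator. Dividing top and bottom by n^3, every other term tends to 0, leaving 3/6 = 1/2.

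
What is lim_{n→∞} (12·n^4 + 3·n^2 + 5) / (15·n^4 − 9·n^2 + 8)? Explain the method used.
lim = 12/15 = 4/5

For large n the leading n^4 terms dominate both numerator and denominator. Dividing top and bottom by n^4, every other term tends to 0, leaving 12/15 = 4/5.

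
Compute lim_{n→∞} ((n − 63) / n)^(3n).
lim = e^(−189)

Rewrite as (1 − 63/n)^(3n). By the standard limit (1 + x/n)^n → e^x, we have (1 − 63/n)^n → e^(−63), and raising to the 3rd power gives e^(−189).
More precisely, ln[(1 − 63/n)^(3n)] = 3n · ln(1 − 63/n) = 3n · (-63/n + O(1/n^2)) = -189 + O(1/n) → -189.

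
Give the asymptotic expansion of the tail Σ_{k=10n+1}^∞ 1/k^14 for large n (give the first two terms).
Σ_{k>10n} 1/k^14 = 1/(13 · (10n)^13) − 1/(2 · (10n)^14) + O(1/(10n)^15)

Compare to the integral: ∫_{10n}^∞ x^(−14) dx = [−x^(−13)/13]_{10n}^∞ = 1/((14−1)·(10n)^13). The Euler-Maclaurin correction adds −f(10n)/2 = −1/(2·(10n)^14). Euler-Maclaurin then gives
  Σ_{k>10n} 1/k^14 = ∫_{10n}^∞ dx/x^14 − 1/(2·(10n)^14) + O(1/(10n)^15).
(Equivalently this is ζ(14) − Σ_{k≤10n} 1/k^14.)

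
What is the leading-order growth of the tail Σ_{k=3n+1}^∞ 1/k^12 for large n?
Σ_{k>3n} 1/k^12 ~ 1/(11 · (3n)^11)

Compare to the integral: ∫_{3n}^∞ x^(−12) dx = [−x^(−11)/11]_{3n}^∞ = 1/((12−1)·(3n)^11). Euler-Maclaurin then gives
  Σ_{k>3n} 1/k^12 = ∫_{3n}^∞ dx/x^12 − 1/(2·(3n)^12) + O(1/(3n)^13).
(Equivalently this is ζ(12) − Σ_{k≤3n} 1/k^12.)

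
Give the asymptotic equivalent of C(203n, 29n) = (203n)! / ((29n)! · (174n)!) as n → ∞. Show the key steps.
C(203n, 29n) ~ (823543/46656)^(29n) · sqrt(7/(12π·29n))

Write N = 29n. Apply Stirling to each factorial:
  (7N)! ~ sqrt(2π·7N) · (7N/e)^(7N),
  N! ~ sqrt(2π N) · (N/e)^N,
  (6N)! ~ sqrt(2π·6N) · (6N/e)^(6N).
The exponential factors combine to (7N)^(7N) / (N^N · (6N)^(6N)) = 7^(7N)/6^(6N) = (7^7/6^6)^N = (823543/46656)^N.
The square-root prefactors combine to sqrt(2π·7N) / (sqrt(2π N)·sqrt(2π·6N)) = sqrt(7 / (2π·6·N)) = sqrt(7/(12π·29n)).
Substituting N = 29n: C(203n, 29n) ~ (823543/46656)^(29n) · sqrt(7/(12π·29n)).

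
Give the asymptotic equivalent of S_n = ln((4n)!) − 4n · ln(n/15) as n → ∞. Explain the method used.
S_n ~ 4n · (ln 60 − 1) + O(ln n)

Stirling: ln((4n)!) = 4n ln(4n) − 4n + O(ln n).
  S_n = 4n ln(4n) − 4n − 4n ln(n/15) + O(ln n)
      = 4n ln(4n) − 4n ln n + 4n ln 15 − 4n + O(ln n)
      = 4n ln 4 + 4n ln 15 − 4n + O(ln n)
      = 4n (ln 60 − 1) + O(ln n).
Numerically ln(60) − 1 ≈ 3.0943.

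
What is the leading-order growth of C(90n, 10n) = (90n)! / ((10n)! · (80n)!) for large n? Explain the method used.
C(90n, 10n) ~ (387420489/16777216)^(10n) · sqrt(9/(16π·10n))

Write N = 10n. Apply Stirling to each factorial:
  (9N)! ~ sqrt(2π·9N) · (9N/e)^(9N),
  N! ~ sqrt(2π N) · (N/e)^N,
  (8N)! ~ sqrt(2π·8N) · (8N/e)^(8N).
The exponential factors combine to (9N)^(9N) / (N^N · (8N)^(8N)) = 9^(9N)/8^(8N) = (9^9/8^8)^N = (387420489/16777216)^N.
The square-root prefactors combine to sqrt(2π·9N) / (sqrt(2π N)·sqrt(2π·8N)) = sqrt(9 / (2π·8·N)) = sqrt(9/(16π·10n)).
Substituting N = 10n: C(90n, 10n) ~ (387420489/16777216)^(10n) · sqrt(9/(16π·10n)).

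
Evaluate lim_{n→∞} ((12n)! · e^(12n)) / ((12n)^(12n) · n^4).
lim = 0

Stirling: (12n)! ~ sqrt(2π·12n) · (12n/e)^(12n). Hence
  (12n)! · e^(12n) / (12n)^(12n) ~ sqrt(2π·12n).
Dividing by n^4: sqrt(2π·12n) / n^4 = sqrt(2π·12) · n^((1−8)/2), so the expression behaves like sqrt(2π·12) · n^((1−8)/2) → 0.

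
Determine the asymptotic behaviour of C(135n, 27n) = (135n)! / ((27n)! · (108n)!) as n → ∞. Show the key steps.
C(135n, 27n) ~ (3125/256)^(27n) · sqrt(5/(8π·27n))

Write N = 27n. Apply Stirling to each factorial:
  (5N)! ~ sqrt(2π·5N) · (5N/e)^(5N),
  N! ~ sqrt(2π N) · (N/e)^N,
  (4N)! ~ sqrt(2π·4N) · (4N/e)^(4N).
The exponential factors combine to (5N)^(5N) / (N^N · (4N)^(4N)) = 5^(5N)/4^(4N) = (5^5/4^4)^N = (3125/256)^N.
The square-root prefactors combine to sqrt(2π·5N) / (sqrt(2π N)·sqrt(2π·4N)) = sqrt(5 / (2π·4·N)) = sqrt(5/(8π·27n)).
Substituting N = 27n: C(135n, 27n) ~ (3125/256)^(27n) · sqrt(5/(8π·27n)).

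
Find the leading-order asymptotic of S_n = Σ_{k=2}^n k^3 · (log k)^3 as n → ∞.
S_n ~ n^4 · (log n)^3 / 4

By integral comparison, S_n = ∫_1^n x^3 · (log x)^3 dx + O(n^3 · (log n)^3). For the integral, the leading term of ∫_1^n x^3 (log x)^3 dx is n^4/4 · (log n)^3 (by repeated integration by parts; each step lowers the log-exponent and produces a relatively O(1/log n) correction). Hence S_n ~ n^4 · (log n)^3 / 4.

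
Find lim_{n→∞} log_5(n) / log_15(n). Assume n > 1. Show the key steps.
lim = ln(15) / ln(5) = log_5(15)

Change of base: log_5(n) = ln n / ln 5 and log_15(n) = ln n / ln 15. The ratio is (ln n / ln 5) · (ln 15 / ln n) = ln 15 / ln 5, a constant independent of n. So the limit is ln 15 / ln 5 = log_5(15).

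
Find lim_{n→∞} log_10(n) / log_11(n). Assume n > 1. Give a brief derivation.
lim = ln(11) / ln(10) = log_10(11)

Change of base: log_10(n) = ln n / ln 10 and log_11(n) = ln n / ln 11. The ratio is (ln n / ln 10) · (ln 11 / ln n) = ln 11 / ln 10, a constant independent of n. So the limit is ln 11 / ln 10 = log_10(11).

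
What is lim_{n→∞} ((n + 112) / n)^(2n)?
lim = e^224

Rewrite as (1 + 112/n)^(2n). By the standard limit (1 + x/n)^n → e^x, we have (1 + 112/n)^n → e^112, and raising to the 2nd power gives e^224.
More precisely, ln[(1 + 112/n)^(2n)] = 2n · ln(1 + 112/n) = 2n · (112/n + O(1/n^2)) = 224 + O(1/n) → 224.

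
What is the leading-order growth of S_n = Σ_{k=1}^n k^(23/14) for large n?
S_n ~ (14/37) · n^(37/14)

Integral comparison: Σ_{k=1}^n k^(23/14) = ∫_0^n x^(23/14) dx + O(n^(23/14)). The integral is n^(1 + 23/14) / (1 + 23/14) = n^((23+14)/14) / ((23+14)/14) = (14/37) · n^(37/14).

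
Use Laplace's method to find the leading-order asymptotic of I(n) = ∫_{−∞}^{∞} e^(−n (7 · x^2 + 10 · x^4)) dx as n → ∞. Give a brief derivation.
I(n) ~ sqrt(π/(7n))

φ(x) = 7 · x^2 + 10 · x^4 has its unique global minimum at x* = 0 (since φ'(x) = 14x + 40x^3 = 0 only at x = 0 for real x with both coefficients positive, and φ → ∞ as |x| → ∞). At x* = 0, φ(0) = 0 and φ''(0) = 14. Laplace's method then gives
  I(n) ~ sqrt(2π / (n · φ''(0))) · e^(−n φ(0)) = sqrt(2π / (14n)) = sqrt(π/(7n)).
The 10 · x^4 term contributes only at subleading order (an O(1/n) relative correction).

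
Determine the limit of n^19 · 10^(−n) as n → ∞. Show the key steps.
lim = 0

Exponentials with base > 1 dominate every fixed polynomial: for any fixed c, n^c / 10^n → 0 as n → ∞ (e.g. by the ratio test, or by writing 10^n = e^(n ln 10) and noting e^(n ln 10) / n^c → ∞). Hence n^19 · 10^(−n) = n^19 / 10^n → 0.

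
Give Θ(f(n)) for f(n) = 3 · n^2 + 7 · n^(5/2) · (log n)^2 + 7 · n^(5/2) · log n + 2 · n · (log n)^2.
f(n) ∈ Θ(n^(5/2) · (log n)^2)

Compare the terms by growth order. For large n, n^a · (log n)^b dominates n^a' · (log n)^b' iff a > a', or (a = a' and b > b'). Ranking the 4 terms shows the dominant one is 7 · n^(5/2) · (log n)^2. Hence f(n) ∈ Θ(n^(5/2) · (log n)^2).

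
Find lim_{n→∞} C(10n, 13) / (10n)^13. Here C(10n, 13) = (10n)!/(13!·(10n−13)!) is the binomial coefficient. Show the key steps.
lim = 1/13! = 1/6227020800

With N = 10n → ∞: C(N, 13) / N^13 = [N(N−1)…(N−12)] / (13! · N^13) = (1/13!) · 1 · (1 − 1/(10n)) · … · (1 − 12/(10n)). Each factor → 1 as N → ∞, so the limit is 1/13! = 1/6227020800.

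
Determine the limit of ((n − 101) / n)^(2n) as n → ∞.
lim = e^(−202)

Rewrite as (1 − 101/n)^(2n). By the standard limit (1 + x/n)^n → e^x, we have (1 − 101/n)^n → e^(−101), and raising to the 2nd power gives e^(−202).
More precisely, ln[(1 − 101/n)^(2n)] = 2n · ln(1 − 101/n) = 2n · (-101/n + O(1/n^2)) = -202 + O(1/n) → -202.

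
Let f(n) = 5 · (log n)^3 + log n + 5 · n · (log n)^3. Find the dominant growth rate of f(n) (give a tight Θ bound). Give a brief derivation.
f(n) ∈ Θ(n · (log n)^3)

Compare the terms by growth order. For large n, n^a · (log n)^b dominates n^a' · (log n)^b' iff a > a', or (a = a' and b > b'). Ranking the 3 terms shows the dominant one is 5 · n · (log n)^3. Hence f(n) ∈ Θ(n · (log n)^3).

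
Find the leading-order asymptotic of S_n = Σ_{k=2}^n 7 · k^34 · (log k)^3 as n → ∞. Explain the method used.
S_n ~ n^35 · (log n)^3 / 5

By integral comparison, S_n = ∫_1^n 7 · x^34 · (log x)^3 dx + O(n^34 · (log n)^3). For the integral, the leading term of ∫_1^n x^34 (log x)^3 dx is n^35/35 · (log n)^3 (by repeated integration by parts; each step lowers the log-exponent and produces a relatively O(1/log n) correction). Hence S_n ~ n^35 · (log n)^3 / 5.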